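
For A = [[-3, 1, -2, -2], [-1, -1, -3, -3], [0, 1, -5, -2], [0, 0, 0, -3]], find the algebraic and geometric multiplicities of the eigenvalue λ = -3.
algebraic multiplicity 4, geometric multiplicity 2

The characteristic polynomial is (x + 3)^4, so the factor x + 3 appears with exponent 4: the algebraic multiplicity is 4.

rank(A + 3I) = 2, so the eigenspace has dimension 4 - 2 = 2: the geometric multiplicity is 2.

Since 2 < 4, A is not diagonalizable.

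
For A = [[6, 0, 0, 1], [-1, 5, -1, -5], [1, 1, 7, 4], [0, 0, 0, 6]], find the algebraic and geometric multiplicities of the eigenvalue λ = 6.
The characteristic polynomial is (x - 6)^4, so the factor x - 6 appears with exponent 4: the algebraic multiplicity is 4.

rank(A - 6I) = 2, so the eigenspace has dimension 4 - 2 = 2: the geometric multiplicity is 2.

Since 2 < 4, A is not diagonalizable.

algebraic multiplicity 4, geometric multiplicity 2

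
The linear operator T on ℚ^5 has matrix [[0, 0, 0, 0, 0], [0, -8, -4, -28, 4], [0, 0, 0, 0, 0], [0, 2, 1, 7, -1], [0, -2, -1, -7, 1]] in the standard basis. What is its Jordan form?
J = [[0, 1, 0, 0, 0], [0, 0, 0, 0, 0], [0, 0, 0, 0, 0], [0, 0, 0, 0, 0], [0, 0, 0, 0, 0]]

The characteristic polynomial is det(xI - A) = x^5, so the eigenvalues are 0 (algebraic multiplicity 5).

For λ = 0: rank(A) = 1, rank(A^2) = 0. The eigenspace has dimension 5 - 1 = 4, so there are 4 Jordan blocks; the rank sequence gives block sizes [2, 1, 1, 1].

Assembling the blocks gives the Jordan form J above.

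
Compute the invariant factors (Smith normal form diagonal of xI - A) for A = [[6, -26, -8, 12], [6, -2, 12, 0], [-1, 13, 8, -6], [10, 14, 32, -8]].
The Jordan structure of A has elementary divisors (x + 2)^2, (x - 4), (x - 4). Arranging the block sizes at each eigenvalue in decreasing order and taking row products gives the invariant factors.

Invariant factors (smallest first, each dividing the next): x - 4, (x - 4)(x + 2)^2.

Check: the last factor (x - 4)(x + 2)^2 is the minimal polynomial, and the product (x - 4)^2(x + 2)^2 is the characteristic polynomial.

x - 4, (x - 4)(x + 2)^2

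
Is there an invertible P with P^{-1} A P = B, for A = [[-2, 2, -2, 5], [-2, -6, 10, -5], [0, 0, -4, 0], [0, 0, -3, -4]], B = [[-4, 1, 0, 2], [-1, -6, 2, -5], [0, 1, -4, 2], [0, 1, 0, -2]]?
Yes.

Two matrices over a field are similar if and only if they have the same invariant factors.

Both A and B have characteristic polynomial (x + 4)^4 and minimal polynomial (x + 4)^3. Computing further, both have invariant factors x + 4, (x + 4)^3. Hence A and B are similar.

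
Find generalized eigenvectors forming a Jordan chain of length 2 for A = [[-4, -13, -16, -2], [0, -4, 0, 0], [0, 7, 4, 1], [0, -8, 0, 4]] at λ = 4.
v_1 = [[2, 0, -1, 1]]^T, v_2 = [[-2, 0, 1, 0]]^T

We seek v_1 ∈ ker((A - 4I)^2) \ ker(A - 4I), then set v_{i+1} = (A - 4I) v_i.

One such chain is v_1 = [[2, 0, -1, 1]]^T, v_2 = [[-2, 0, 1, 0]]^T. Check: (A - 4I) v_2 = [[0, 0, 0, 0]]^T = 0.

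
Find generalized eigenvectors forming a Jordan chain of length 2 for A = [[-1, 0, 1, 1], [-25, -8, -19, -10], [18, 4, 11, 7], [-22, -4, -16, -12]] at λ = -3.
We seek v_1 ∈ ker((A + 3I)^2) \ ker(A + 3I), then set v_{i+1} = (A + 3I) v_i.

One such chain is v_1 = [[-3, 3, -1, 8]]^T, v_2 = [[1, -1, 0, -2]]^T. Check: (A + 3I) v_2 = [[0, 0, 0, 0]]^T = 0.

v_1 = [[-3, 3, -1, 8]]^T, v_2 = [[1, -1, 0, -2]]^T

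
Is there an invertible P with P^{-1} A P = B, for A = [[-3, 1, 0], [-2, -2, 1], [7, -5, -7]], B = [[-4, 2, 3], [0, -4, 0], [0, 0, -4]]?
No.

Both have characteristic polynomial (x + 4)^3, but the minimal polynomial of A is (x + 4)^3 while the minimal polynomial of B is (x + 4)^2. The minimal polynomial is a similarity invariant, so A and B are not similar.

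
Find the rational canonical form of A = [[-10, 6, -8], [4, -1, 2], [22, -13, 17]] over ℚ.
The invariant factors of A (the non-unit diagonal entries of the Smith normal form of xI - A over ℚ[x]) are (x - 6)(x^2 + 1), each dividing the next. The characteristic polynomial is their product, (x - 6)(x^2 + 1).

The rational canonical form is the block-diagonal matrix of companion matrices C(f_i):
R = [[0, 0, 6], [1, 0, -1], [0, 1, 6]].

Note the characteristic polynomial does not split into linear factors over ℚ, so A has no Jordan form over ℚ; the rational canonical form exists over any field.

R = [[0, 0, 6], [1, 0, -1], [0, 1, 6]]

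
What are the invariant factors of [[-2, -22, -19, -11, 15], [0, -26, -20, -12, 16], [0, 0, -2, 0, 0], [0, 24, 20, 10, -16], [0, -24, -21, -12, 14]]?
The Jordan structure of A has elementary divisors (x + 2)^3, (x + 2), (x - 2). Arranging the block sizes at each eigenvalue in decreasing order and taking row products gives the invariant factors.

Invariant factors (smallest first, each dividing the next): x + 2, (x - 2)(x + 2)^3.

Check: the last factor (x - 2)(x + 2)^3 is the minimal polynomial, and the product (x - 2)(x + 2)^4 is the characteristic polynomial.

x + 2, (x - 2)(x + 2)^3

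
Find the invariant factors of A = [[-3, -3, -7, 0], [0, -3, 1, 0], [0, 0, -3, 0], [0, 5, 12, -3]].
The Jordan structure of A has elementary divisors (x + 3)^3, (x + 3). Arranging the block sizes at each eigenvalue in decreasing order and taking row products gives the invariant factors.

Invariant factors (smallest first, each dividing the next): x + 3, (x + 3)^3.

Check: the last factor (x + 3)^3 is the minimal polynomial, and the product (x + 3)^4 is the characteristic polynomial.

x + 3, (x + 3)^3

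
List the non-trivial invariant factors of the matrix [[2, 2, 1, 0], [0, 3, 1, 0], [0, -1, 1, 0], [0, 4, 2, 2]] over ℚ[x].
The Jordan structure of A has elementary divisors (x - 2)^3, (x - 2). Arranging the block sizes at each eigenvalue in decreasing order and taking row products gives the invariant factors.

Invariant factors (smallest first, each dividing the next): x - 2, (x - 2)^3.

Check: the last factor (x - 2)^3 is the minimal polynomial, and the product (x - 2)^4 is the characteristic polynomial.

x - 2, (x - 2)^3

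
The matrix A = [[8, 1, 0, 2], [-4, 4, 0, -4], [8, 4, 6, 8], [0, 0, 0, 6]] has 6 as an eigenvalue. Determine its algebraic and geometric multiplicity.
The characteristic polynomial is (x - 6)^4, so the factor x - 6 appears with exponent 4: the algebraic multiplicity is 4.

rank(A - 6I) = 1, so the eigenspace has dimension 4 - 1 = 3: the geometric multiplicity is 3.

Since 3 < 4, A is not diagonalizable.

algebraic multiplicity 4, geometric multiplicity 3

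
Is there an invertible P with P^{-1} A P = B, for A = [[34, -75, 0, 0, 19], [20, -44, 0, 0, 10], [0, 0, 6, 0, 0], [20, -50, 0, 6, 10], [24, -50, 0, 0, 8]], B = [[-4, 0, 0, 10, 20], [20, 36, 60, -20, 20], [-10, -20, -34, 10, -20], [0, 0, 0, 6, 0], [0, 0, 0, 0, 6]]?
No.

Both have characteristic polynomial (x - 6)^3(x + 4)^2, but the minimal polynomial of A is (x - 6)(x + 4)^2 while the minimal polynomial of B is (x - 6)(x + 4). The minimal polynomial is a similarity invariant, so A and B are not similar.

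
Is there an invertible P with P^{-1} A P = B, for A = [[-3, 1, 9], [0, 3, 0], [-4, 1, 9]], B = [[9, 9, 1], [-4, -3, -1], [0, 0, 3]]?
Two matrices over a field are similar if and only if they have the same invariant factors.

Both A and B have characteristic polynomial (x - 3)^3 and minimal polynomial (x - 3)^3. Computing further, both have invariant factors (x - 3)^3. Hence A and B are similar.

Yes.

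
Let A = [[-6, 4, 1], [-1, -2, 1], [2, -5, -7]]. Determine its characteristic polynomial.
χ_A(x) = (x + 5)^3

xI - A = [[x + 6, -4, -1], [1, x + 2, -1], [-2, 5, x + 7]].

Expanding det(xI - A) along the first row:
det(xI - A) = + (x + 6)·det([[x + 2, -1], [5, x + 7]]) - (-4)·det([[1, -1], [-2, x + 7]]) + (-1)·det([[1, x + 2], [-2, 5]]).

Evaluating gives χ_A(x) = x^3 + 15x^2 + 75x + 125 = (x + 5)^3.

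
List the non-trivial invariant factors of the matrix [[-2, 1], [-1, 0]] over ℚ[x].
(x + 1)^2

The Jordan structure of A has elementary divisors (x + 1)^2. Arranging the block sizes at each eigenvalue in decreasing order and taking row products gives the invariant factors.

Invariant factors (smallest first, each dividing the next): (x + 1)^2.

Check: the last factor (x + 1)^2 is the minimal polynomial, and the product (x + 1)^2 is the characteristic polynomial.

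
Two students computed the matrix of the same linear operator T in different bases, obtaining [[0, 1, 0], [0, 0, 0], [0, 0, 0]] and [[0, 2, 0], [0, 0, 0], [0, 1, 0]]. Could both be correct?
Two matrices over a field are similar if and only if they have the same invariant factors.

Both A and B have characteristic polynomial x^3 and minimal polynomial x^2. Computing further, both have invariant factors x, x^2. Hence A and B are similar.

Yes.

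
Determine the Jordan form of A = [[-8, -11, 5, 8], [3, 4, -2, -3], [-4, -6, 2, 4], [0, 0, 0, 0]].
The characteristic polynomial is det(xI - A) = x^2(x + 1)^2, so the eigenvalues are -1 (algebraic multiplicity 2), 0 (algebraic multiplicity 2).

For λ = -1: rank(A + I) = 3, rank((A + I)^2) = 2. The eigenspace has dimension 4 - 3 = 1, so there is 1 Jordan block; the rank sequence gives block sizes [2].

For λ = 0: rank(A) = 2. The eigenspace has dimension 4 - 2 = 2, so there are 2 Jordan blocks; the rank sequence gives block sizes [1, 1].

Assembling the blocks gives the Jordan form J above.

J = [[-1, 1, 0, 0], [0, -1, 0, 0], [0, 0, 0, 0], [0, 0, 0, 0]]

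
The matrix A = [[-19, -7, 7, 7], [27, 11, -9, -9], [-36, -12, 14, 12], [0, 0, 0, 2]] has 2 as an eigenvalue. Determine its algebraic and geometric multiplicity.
algebraic multiplicity 4, geometric multiplicity 3

The characteristic polynomial is (x - 2)^4, so the factor x - 2 appears with exponent 4: the algebraic multiplicity is 4.

rank(A - 2I) = 1, so the eigenspace has dimension 4 - 1 = 3: the geometric multiplicity is 3.

Since 3 < 4, A is not diagonalizable.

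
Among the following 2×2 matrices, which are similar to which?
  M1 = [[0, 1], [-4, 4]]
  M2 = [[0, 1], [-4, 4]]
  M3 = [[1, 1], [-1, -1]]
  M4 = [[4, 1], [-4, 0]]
Characteristic polynomials: χ_{M1} = (x - 2)^2, χ_{M2} = (x - 2)^2, χ_{M3} = x^2, χ_{M4} = (x - 2)^2.

{M1, M2, M4}: invariant factors (x - 2)^2.

{M3}: invariant factors x^2.

Matrices are similar if and only if their invariant-factor lists agree; the partition into similarity classes is {M1, M2, M4}, {M3}.

2 classes: {M1, M2, M4}, {M3}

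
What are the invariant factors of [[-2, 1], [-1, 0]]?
The Jordan structure of A has elementary divisors (x + 1)^2. Arranging the block sizes at each eigenvalue in decreasing order and taking row products gives the invariant factors.

Invariant factors (smallest first, each dividing the next): (x + 1)^2.

Check: the last factor (x + 1)^2 is the minimal polynomial, and the product (x + 1)^2 is the characteristic polynomial.

(x + 1)^2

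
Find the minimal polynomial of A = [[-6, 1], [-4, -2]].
m_A(x) = (x + 4)^2

The characteristic polynomial factors as (x + 4)^2. The minimal polynomial is ∏(x - λ)^{k_λ} where k_λ is the size of the largest Jordan block at λ.

For λ = -4: rank(A + 4I) = 1, and the largest Jordan block has size 2 (the smallest k with rank((A + 4I)^k) = rank((A + 4I)^(k+1))).

So m_A(x) = (x + 4)^2.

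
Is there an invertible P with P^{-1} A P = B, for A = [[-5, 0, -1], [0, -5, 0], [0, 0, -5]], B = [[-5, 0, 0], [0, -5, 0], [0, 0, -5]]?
No.

Both have characteristic polynomial (x + 5)^3, but the minimal polynomial of A is (x + 5)^2 while the minimal polynomial of B is x + 5. The minimal polynomial is a similarity invariant, so A and B are not similar.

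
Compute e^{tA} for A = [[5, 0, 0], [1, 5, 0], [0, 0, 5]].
A has Jordan form J = [[5, 1, 0], [0, 5, 0], [0, 0, 5]] with A = PJP^{-1}, so e^{tA} = P e^{tJ} P^{-1}.

For a Jordan block J_k(λ), e^{tJ_k(λ)} = e^{λt} · (I + tN + t^2 N^2/2! + ... + t^{k-1} N^{k-1}/(k-1)!) where N is the nilpotent superdiagonal part.

Assembling the blocks and conjugating back gives the entries of e^{tA} as shown above.

e^{tA} = [[e^{5*t}, 0, 0], [t*e^{5*t}, e^{5*t}, 0], [0, 0, e^{5*t}]]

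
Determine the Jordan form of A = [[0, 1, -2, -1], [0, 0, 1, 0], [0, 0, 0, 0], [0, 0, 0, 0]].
The characteristic polynomial is det(xI - A) = x^4, so the eigenvalues are 0 (algebraic multiplicity 4).

For λ = 0: rank(A) = 2, rank(A^2) = 1, rank(A^3) = 0. The eigenspace has dimension 4 - 2 = 2, so there are 2 Jordan blocks; the rank sequence gives block sizes [3, 1].

Assembling the blocks gives the Jordan form J above.

J = [[0, 1, 0, 0], [0, 0, 1, 0], [0, 0, 0, 0], [0, 0, 0, 0]]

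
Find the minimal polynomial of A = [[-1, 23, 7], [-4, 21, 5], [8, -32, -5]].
m_A(x) = (x - 5)^3

The characteristic polynomial factors as (x - 5)^3. The minimal polynomial is ∏(x - λ)^{k_λ} where k_λ is the size of the largest Jordan block at λ.

For λ = 5: rank(A - 5I) = 2, and the largest Jordan block has size 3 (the smallest k with rank((A - 5I)^k) = rank((A - 5I)^(k+1))).

So m_A(x) = (x - 5)^3.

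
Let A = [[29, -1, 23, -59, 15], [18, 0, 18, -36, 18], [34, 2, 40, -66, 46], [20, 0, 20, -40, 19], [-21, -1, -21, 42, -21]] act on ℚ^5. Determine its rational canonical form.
R = [[6, 0, 0, 0, 0], [0, 0, 0, 0, 18], [0, 1, 0, 0, 21], [0, 0, 1, 0, 20], [0, 0, 0, 1, 2]]

The invariant factors of A (the non-unit diagonal entries of the Smith normal form of xI - A over ℚ[x]) are x - 6, (x - 6)(x + 3)(x^2 + x + 1), each dividing the next. The characteristic polynomial is their product, (x - 6)^2(x + 3)(x^2 + x + 1).

The rational canonical form is the block-diagonal matrix of companion matrices C(f_i):
R = [[6, 0, 0, 0, 0], [0, 0, 0, 0, 18], [0, 1, 0, 0, 21], [0, 0, 1, 0, 20], [0, 0, 0, 1, 2]].

Note the characteristic polynomial does not split into linear factors over ℚ, so A has no Jordan form over ℚ; the rational canonical form exists over any field.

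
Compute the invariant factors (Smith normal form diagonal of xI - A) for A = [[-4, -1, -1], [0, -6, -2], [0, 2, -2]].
The Jordan structure of A has elementary divisors (x + 4)^2, (x + 4). Arranging the block sizes at each eigenvalue in decreasing order and taking row products gives the invariant factors.

Invariant factors (smallest first, each dividing the next): x + 4, (x + 4)^2.

Check: the last factor (x + 4)^2 is the minimal polynomial, and the product (x + 4)^3 is the characteristic polynomial.

x + 4, (x + 4)^2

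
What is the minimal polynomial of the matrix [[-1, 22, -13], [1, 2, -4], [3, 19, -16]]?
m_A(x) = (x + 5)^3

The characteristic polynomial factors as (x + 5)^3. The minimal polynomial is ∏(x - λ)^{k_λ} where k_λ is the size of the largest Jordan block at λ.

For λ = -5: rank(A + 5I) = 2, and the largest Jordan block has size 3 (the smallest k with rank((A + 5I)^k) = rank((A + 5I)^(k+1))).

So m_A(x) = (x + 5)^3.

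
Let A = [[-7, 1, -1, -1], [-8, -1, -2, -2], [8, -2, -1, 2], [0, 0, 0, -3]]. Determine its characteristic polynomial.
xI - A = [[x + 7, -1, 1, 1], [8, x + 1, 2, 2], [-8, 2, x + 1, -2], [0, 0, 0, x + 3]].

Expanding det(xI - A) along the first row:
det(xI - A) = + (x + 7)·det([[x + 1, 2, 2], [2, x + 1, -2], [0, 0, x + 3]]) - (-1)·det([[8, 2, 2], [-8, x + 1, -2], [0, 0, x + 3]]) + (1)·det([[8, x + 1, 2], [-8, 2, -2], [0, 0, x + 3]]) - (1)·det([[8, x + 1, 2], [-8, 2, x + 1], [0, 0, 0]]).

Evaluating gives χ_A(x) = x^4 + 12x^3 + 54x^2 + 108x + 81 = (x + 3)^4.

χ_A(x) = (x + 3)^4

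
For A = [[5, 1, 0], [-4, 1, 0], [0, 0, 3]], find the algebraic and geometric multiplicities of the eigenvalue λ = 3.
The characteristic polynomial is (x - 3)^3, so the factor x - 3 appears with exponent 3: the algebraic multiplicity is 3.

rank(A - 3I) = 1, so the eigenspace has dimension 3 - 1 = 2: the geometric multiplicity is 2.

Since 2 < 3, A is not diagonalizable.

algebraic multiplicity 3, geometric multiplicity 2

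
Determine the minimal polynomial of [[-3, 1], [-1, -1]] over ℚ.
The characteristic polynomial factors as (x + 2)^2. The minimal polynomial is ∏(x - λ)^{k_λ} where k_λ is the size of the largest Jordan block at λ.

For λ = -2: rank(A + 2I) = 1, and the largest Jordan block has size 2 (the smallest k with rank((A + 2I)^k) = rank((A + 2I)^(k+1))).

So m_A(x) = (x + 2)^2.

m_A(x) = (x + 2)^2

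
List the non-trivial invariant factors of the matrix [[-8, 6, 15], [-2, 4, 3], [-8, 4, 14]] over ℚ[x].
(x - 4)^2(x - 2)

The Jordan structure of A has elementary divisors (x - 2), (x - 4)^2. Arranging the block sizes at each eigenvalue in decreasing order and taking row products gives the invariant factors.

Invariant factors (smallest first, each dividing the next): (x - 4)^2(x - 2).

Check: the last factor (x - 4)^2(x - 2) is the minimal polynomial, and the product (x - 4)^2(x - 2) is the characteristic polynomial.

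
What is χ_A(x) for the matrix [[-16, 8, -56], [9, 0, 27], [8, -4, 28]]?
xI - A = [[x + 16, -8, 56], [-9, x, -27], [-8, 4, x - 28]].

Expanding det(xI - A) along the first row:
det(xI - A) = + (x + 16)·det([[x, -27], [4, x - 28]]) - (-8)·det([[-9, -27], [-8, x - 28]]) + (56)·det([[-9, x], [-8, 4]]).

Evaluating gives χ_A(x) = x^3 - 12x^2 + 36x = x(x - 6)^2.

χ_A(x) = x(x - 6)^2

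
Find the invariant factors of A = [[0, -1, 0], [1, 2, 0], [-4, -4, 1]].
The Jordan structure of A has elementary divisors (x - 1)^2, (x - 1). Arranging the block sizes at each eigenvalue in decreasing order and taking row products gives the invariant factors.

Invariant factors (smallest first, each dividing the next): x - 1, (x - 1)^2.

Check: the last factor (x - 1)^2 is the minimal polynomial, and the product (x - 1)^3 is the characteristic polynomial.

x - 1, (x - 1)^2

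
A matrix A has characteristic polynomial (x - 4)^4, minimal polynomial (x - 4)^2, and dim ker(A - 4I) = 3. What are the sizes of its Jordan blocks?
λ = 4: algebraic multiplicity 4 (exponent in χ_A), largest block size 2 (exponent in m_A), 3 blocks (geometric multiplicity). These force block sizes [2, 1, 1].

Jordan blocks: (4, 2), (4, 1), (4, 1)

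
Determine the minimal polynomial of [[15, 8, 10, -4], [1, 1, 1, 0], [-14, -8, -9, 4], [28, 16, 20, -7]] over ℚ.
The characteristic polynomial factors as (x - 1)^3(x + 3). The minimal polynomial is ∏(x - λ)^{k_λ} where k_λ is the size of the largest Jordan block at λ.

For λ = -3: rank(A + 3I) = 3, and the largest Jordan block has size 1 (the smallest k with rank((A + 3I)^k) = rank((A + 3I)^(k+1))).
For λ = 1: rank(A - I) = 2, and the largest Jordan block has size 2 (the smallest k with rank((A - I)^k) = rank((A - I)^(k+1))).

So m_A(x) = (x - 1)^2(x + 3).

m_A(x) = (x - 1)^2(x + 3)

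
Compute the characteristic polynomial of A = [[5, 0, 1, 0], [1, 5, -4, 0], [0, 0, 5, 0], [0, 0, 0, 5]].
χ_A(x) = (x - 5)^4

xI - A = [[x - 5, 0, -1, 0], [-1, x - 5, 4, 0], [0, 0, x - 5, 0], [0, 0, 0, x - 5]].

Expanding det(xI - A) along the first row:
det(xI - A) = + (x - 5)·det([[x - 5, 4, 0], [0, x - 5, 0], [0, 0, x - 5]]) - (0)·det([[-1, 4, 0], [0, x - 5, 0], [0, 0, x - 5]]) + (-1)·det([[-1, x - 5, 0], [0, 0, 0], [0, 0, x - 5]]) - (0)·det([[-1, x - 5, 4], [0, 0, x - 5], [0, 0, 0]]).

Evaluating gives χ_A(x) = x^4 - 20x^3 + 150x^2 - 500x + 625 = (x - 5)^4.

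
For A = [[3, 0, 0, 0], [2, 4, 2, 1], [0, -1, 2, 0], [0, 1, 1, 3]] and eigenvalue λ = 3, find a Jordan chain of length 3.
v_1 = [[2, -1, 1, -4]]^T, v_2 = [[0, 1, 0, 0]]^T, v_3 = [[0, 1, -1, 1]]^T

We seek v_1 ∈ ker((A - 3I)^3) \ ker((A - 3I)^2), then set v_{i+1} = (A - 3I) v_i.

One such chain is v_1 = [[2, -1, 1, -4]]^T, v_2 = [[0, 1, 0, 0]]^T, v_3 = [[0, 1, -1, 1]]^T. Check: (A - 3I) v_3 = [[0, 0, 0, 0]]^T = 0.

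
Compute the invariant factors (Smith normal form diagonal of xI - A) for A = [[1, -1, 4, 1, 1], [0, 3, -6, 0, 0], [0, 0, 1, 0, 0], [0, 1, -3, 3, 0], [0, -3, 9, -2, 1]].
The Jordan structure of A has elementary divisors (x - 1)^2, (x - 1), (x - 3)^2. Arranging the block sizes at each eigenvalue in decreasing order and taking row products gives the invariant factors.

Invariant factors (smallest first, each dividing the next): x - 1, (x - 3)^2(x - 1)^2.

Check: the last factor (x - 3)^2(x - 1)^2 is the minimal polynomial, and the product (x - 3)^2(x - 1)^3 is the characteristic polynomial.

x - 1, (x - 3)^2(x - 1)^2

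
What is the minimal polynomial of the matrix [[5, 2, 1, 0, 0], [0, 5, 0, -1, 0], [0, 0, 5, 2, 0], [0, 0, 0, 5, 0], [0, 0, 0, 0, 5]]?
The characteristic polynomial factors as (x - 5)^5. The minimal polynomial is ∏(x - λ)^{k_λ} where k_λ is the size of the largest Jordan block at λ.

For λ = 5: rank(A - 5I) = 2, and the largest Jordan block has size 2 (the smallest k with rank((A - 5I)^k) = rank((A - 5I)^(k+1))).

So m_A(x) = (x - 5)^2.

m_A(x) = (x - 5)^2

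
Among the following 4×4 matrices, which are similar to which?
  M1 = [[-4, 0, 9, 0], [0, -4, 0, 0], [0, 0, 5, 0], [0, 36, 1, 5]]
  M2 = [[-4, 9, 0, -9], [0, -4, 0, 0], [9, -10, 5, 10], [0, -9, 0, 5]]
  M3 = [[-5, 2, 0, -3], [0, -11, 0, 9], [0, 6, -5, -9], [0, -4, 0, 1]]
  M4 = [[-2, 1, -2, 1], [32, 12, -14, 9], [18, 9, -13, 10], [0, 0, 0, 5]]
3 classes: {M1, M2}, {M3}, {M4}

Characteristic polynomials: χ_{M1} = (x - 5)^2(x + 4)^2, χ_{M2} = (x - 5)^2(x + 4)^2, χ_{M3} = (x + 5)^4, χ_{M4} = (x - 5)^2(x + 4)^2.

{M1, M2}: invariant factors x + 4, (x - 5)^2(x + 4).

{M3}: invariant factors x + 5, x + 5, (x + 5)^2.

{M4}: invariant factors (x - 5)^2(x + 4)^2.

Matrices are similar if and only if their invariant-factor lists agree; the partition into similarity classes is {M1, M2}, {M3}, {M4}.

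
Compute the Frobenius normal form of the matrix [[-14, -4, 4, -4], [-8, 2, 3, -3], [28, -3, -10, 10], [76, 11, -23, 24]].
R = [[0, 0, 0, -10], [1, 0, 0, -3], [0, 1, 0, 4], [0, 0, 1, 2]]

The invariant factors of A (the non-unit diagonal entries of the Smith normal form of xI - A over ℚ[x]) are (x - 2)(x^3 - 4x - 5), each dividing the next. The characteristic polynomial is their product, (x - 2)(x^3 - 4x - 5).

The rational canonical form is the block-diagonal matrix of companion matrices C(f_i):
R = [[0, 0, 0, -10], [1, 0, 0, -3], [0, 1, 0, 4], [0, 0, 1, 2]].

Note the characteristic polynomial does not split into linear factors over ℚ, so A has no Jordan form over ℚ; the rational canonical form exists over any field.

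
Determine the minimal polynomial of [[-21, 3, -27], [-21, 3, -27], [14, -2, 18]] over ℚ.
m_A(x) = x^2

The characteristic polynomial factors as x^3. The minimal polynomial is ∏(x - λ)^{k_λ} where k_λ is the size of the largest Jordan block at λ.

For λ = 0: rank(A) = 1, and the largest Jordan block has size 2 (the smallest k with rank(A^k) = rank(A^(k+1))).

So m_A(x) = x^2.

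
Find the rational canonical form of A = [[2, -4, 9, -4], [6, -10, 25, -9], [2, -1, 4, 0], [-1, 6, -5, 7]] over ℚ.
R = [[0, 0, 0, -15], [1, 0, 0, 8], [0, 1, 0, -1], [0, 0, 1, 3]]

The invariant factors of A (the non-unit diagonal entries of the Smith normal form of xI - A over ℚ[x]) are (x - 3)(x^3 + x - 5), each dividing the next. The characteristic polynomial is their product, (x - 3)(x^3 + x - 5).

The rational canonical form is the block-diagonal matrix of companion matrices C(f_i):
R = [[0, 0, 0, -15], [1, 0, 0, 8], [0, 1, 0, -1], [0, 0, 1, 3]].

Note the characteristic polynomial does not split into linear factors over ℚ, so A has no Jordan form over ℚ; the rational canonical form exists over any field.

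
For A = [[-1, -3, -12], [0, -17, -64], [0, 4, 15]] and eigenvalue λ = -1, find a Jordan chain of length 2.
We seek v_1 ∈ ker((A + I)^2) \ ker(A + I), then set v_{i+1} = (A + I) v_i.

One such chain is v_1 = [[1, 9, -2]]^T, v_2 = [[-3, -16, 4]]^T. Check: (A + I) v_2 = [[0, 0, 0]]^T = 0.

v_1 = [[1, 9, -2]]^T, v_2 = [[-3, -16, 4]]^T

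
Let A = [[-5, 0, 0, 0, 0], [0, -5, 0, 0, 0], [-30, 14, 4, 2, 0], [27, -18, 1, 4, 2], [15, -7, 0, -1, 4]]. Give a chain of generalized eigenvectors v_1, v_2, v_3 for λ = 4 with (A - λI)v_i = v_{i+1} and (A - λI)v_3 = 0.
We seek v_1 ∈ ker((A - 4I)^3) \ ker((A - 4I)^2), then set v_{i+1} = (A - 4I) v_i.

One such chain is v_1 = [[0, 0, -3, 0, 2]]^T, v_2 = [[0, 0, 0, 1, 0]]^T, v_3 = [[0, 0, 2, 0, -1]]^T. Check: (A - 4I) v_3 = [[0, 0, 0, 0, 0]]^T = 0.

v_1 = [[0, 0, -3, 0, 2]]^T, v_2 = [[0, 0, 0, 1, 0]]^T, v_3 = [[0, 0, 2, 0, -1]]^T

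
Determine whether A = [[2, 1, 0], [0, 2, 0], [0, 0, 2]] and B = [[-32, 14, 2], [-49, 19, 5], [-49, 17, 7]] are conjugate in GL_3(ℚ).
trace(A) = 6 but trace(B) = -6. The trace is a similarity invariant, so A and B are not similar.

No.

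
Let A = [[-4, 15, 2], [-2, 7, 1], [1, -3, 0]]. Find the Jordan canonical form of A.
The characteristic polynomial is det(xI - A) = (x - 1)^3, so the eigenvalues are 1 (algebraic multiplicity 3).

For λ = 1: rank(A - I) = 2, rank((A - I)^2) = 1, rank((A - I)^3) = 0. The eigenspace has dimension 3 - 2 = 1, so there is 1 Jordan block; the rank sequence gives block sizes [3].

Assembling the blocks gives the Jordan form J above.

J = [[1, 1, 0], [0, 1, 1], [0, 0, 1]]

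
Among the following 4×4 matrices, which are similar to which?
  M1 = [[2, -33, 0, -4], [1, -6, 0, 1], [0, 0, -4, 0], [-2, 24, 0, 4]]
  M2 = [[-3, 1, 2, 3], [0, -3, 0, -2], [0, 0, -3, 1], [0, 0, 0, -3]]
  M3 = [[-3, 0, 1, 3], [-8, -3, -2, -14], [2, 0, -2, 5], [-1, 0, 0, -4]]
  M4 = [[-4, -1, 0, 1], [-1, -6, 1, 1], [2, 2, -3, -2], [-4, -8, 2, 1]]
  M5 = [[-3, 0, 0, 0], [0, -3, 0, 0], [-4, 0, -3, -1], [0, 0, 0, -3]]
Characteristic polynomials: χ_{M1} = (x - 6)(x + 3)^2(x + 4), χ_{M2} = (x + 3)^4, χ_{M3} = (x + 3)^4, χ_{M4} = (x + 3)^4, χ_{M5} = (x + 3)^4.

{M1}: invariant factors (x - 6)(x + 3)^2(x + 4).

{M2}: invariant factors (x + 3)^2, (x + 3)^2.

{M3, M4}: invariant factors x + 3, (x + 3)^3.

{M5}: invariant factors x + 3, x + 3, (x + 3)^2.

Matrices are similar if and only if their invariant-factor lists agree; the partition into similarity classes is {M1}, {M2}, {M3, M4}, {M5}.

4 classes: {M1}, {M2}, {M3, M4}, {M5}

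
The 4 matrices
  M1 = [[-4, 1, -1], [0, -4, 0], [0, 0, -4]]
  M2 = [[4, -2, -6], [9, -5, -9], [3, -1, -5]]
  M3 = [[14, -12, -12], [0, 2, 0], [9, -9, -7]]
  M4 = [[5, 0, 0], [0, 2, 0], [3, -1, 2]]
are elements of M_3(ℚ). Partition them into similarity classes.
4 classes: {M1}, {M2}, {M3}, {M4}

Characteristic polynomials: χ_{M1} = (x + 4)^3, χ_{M2} = (x + 2)^3, χ_{M3} = (x - 5)(x - 2)^2, χ_{M4} = (x - 5)(x - 2)^2.

{M1}: invariant factors x + 4, (x + 4)^2.

{M2}: invariant factors x + 2, (x + 2)^2.

{M3}: invariant factors x - 2, (x - 5)(x - 2).

{M4}: invariant factors (x - 5)(x - 2)^2.

Matrices are similar if and only if their invariant-factor lists agree; the partition into similarity classes is {M1}, {M2}, {M3}, {M4}.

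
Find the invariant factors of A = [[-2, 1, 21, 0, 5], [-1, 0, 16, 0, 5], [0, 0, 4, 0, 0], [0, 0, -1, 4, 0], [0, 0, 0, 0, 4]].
x - 4, (x - 4)^2(x + 1)^2

The Jordan structure of A has elementary divisors (x + 1)^2, (x - 4)^2, (x - 4). Arranging the block sizes at each eigenvalue in decreasing order and taking row products gives the invariant factors.

Invariant factors (smallest first, each dividing the next): x - 4, (x - 4)^2(x + 1)^2.

Check: the last factor (x - 4)^2(x + 1)^2 is the minimal polynomial, and the product (x - 4)^3(x + 1)^2 is the characteristic polynomial.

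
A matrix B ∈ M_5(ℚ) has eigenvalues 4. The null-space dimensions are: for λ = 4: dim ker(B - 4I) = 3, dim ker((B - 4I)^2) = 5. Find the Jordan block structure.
Jordan blocks: (4, 2), (4, 2), (4, 1)

λ = 4: successive nullity increments [3, 2] count blocks of size ≥ k; block sizes are [2, 2, 1].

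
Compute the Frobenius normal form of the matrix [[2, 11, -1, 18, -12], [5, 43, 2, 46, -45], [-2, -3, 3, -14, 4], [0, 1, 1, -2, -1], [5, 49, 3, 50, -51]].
R = [[0, 0, 0, 0, 4], [1, 0, 0, 0, -16], [0, 1, 0, 0, 17], [0, 0, 1, 0, 1], [0, 0, 0, 1, -5]]

The invariant factors of A (the non-unit diagonal entries of the Smith normal form of xI - A over ℚ[x]) are (x - 1)(x^2 + 3x - 2)^2, each dividing the next. The characteristic polynomial is their product, (x - 1)(x^2 + 3x - 2)^2.

The rational canonical form is the block-diagonal matrix of companion matrices C(f_i):
R = [[0, 0, 0, 0, 4], [1, 0, 0, 0, -16], [0, 1, 0, 0, 17], [0, 0, 1, 0, 1], [0, 0, 0, 1, -5]].

Note the characteristic polynomial does not split into linear factors over ℚ, so A has no Jordan form over ℚ; the rational canonical form exists over any field.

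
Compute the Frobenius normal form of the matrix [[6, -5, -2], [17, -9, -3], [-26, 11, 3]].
The invariant factors of A (the non-unit diagonal entries of the Smith normal form of xI - A over ℚ[x]) are x^3 + 3x + 5, each dividing the next. The characteristic polynomial is their product, x^3 + 3x + 5.

The rational canonical form is the block-diagonal matrix of companion matrices C(f_i):
R = [[0, 0, -5], [1, 0, -3], [0, 1, 0]].

Note the characteristic polynomial does not split into linear factors over ℚ, so A has no Jordan form over ℚ; the rational canonical form exists over any field.

R = [[0, 0, -5], [1, 0, -3], [0, 1, 0]]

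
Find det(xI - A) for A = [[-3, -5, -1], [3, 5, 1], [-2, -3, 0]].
χ_A(x) = x(x - 1)^2

xI - A = [[x + 3, 5, 1], [-3, x - 5, -1], [2, 3, x]].

Expanding det(xI - A) along the first row:
det(xI - A) = + (x + 3)·det([[x - 5, -1], [3, x]]) - (5)·det([[-3, -1], [2, x]]) + (1)·det([[-3, x - 5], [2, 3]]).

Evaluating gives χ_A(x) = x^3 - 2x^2 + x = x(x - 1)^2.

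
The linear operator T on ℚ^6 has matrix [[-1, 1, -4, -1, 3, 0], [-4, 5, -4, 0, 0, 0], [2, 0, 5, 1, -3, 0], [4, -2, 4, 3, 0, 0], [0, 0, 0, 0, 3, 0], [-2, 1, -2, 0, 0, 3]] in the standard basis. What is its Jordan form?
The characteristic polynomial is det(xI - A) = (x - 3)^6, so the eigenvalues are 3 (algebraic multiplicity 6).

For λ = 3: rank(A - 3I) = 2, rank((A - 3I)^2) = 0. The eigenspace has dimension 6 - 2 = 4, so there are 4 Jordan blocks; the rank sequence gives block sizes [2, 2, 1, 1].

Assembling the blocks gives the Jordan form J above.

J = [[3, 1, 0, 0, 0, 0], [0, 3, 0, 0, 0, 0], [0, 0, 3, 1, 0, 0], [0, 0, 0, 3, 0, 0], [0, 0, 0, 0, 3, 0], [0, 0, 0, 0, 0, 3]]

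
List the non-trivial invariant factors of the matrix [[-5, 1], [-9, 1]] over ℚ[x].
(x + 2)^2

The Jordan structure of A has elementary divisors (x + 2)^2. Arranging the block sizes at each eigenvalue in decreasing order and taking row products gives the invariant factors.

Invariant factors (smallest first, each dividing the next): (x + 2)^2.

Check: the last factor (x + 2)^2 is the minimal polynomial, and the product (x + 2)^2 is the characteristic polynomial.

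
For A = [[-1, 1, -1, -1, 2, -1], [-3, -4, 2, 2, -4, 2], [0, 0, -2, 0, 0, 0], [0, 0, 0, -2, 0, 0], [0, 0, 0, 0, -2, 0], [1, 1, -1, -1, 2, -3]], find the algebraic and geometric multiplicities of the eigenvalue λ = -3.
The characteristic polynomial is (x + 2)^4(x + 3)^2, so the factor x + 3 appears with exponent 2: the algebraic multiplicity is 2.

rank(A + 3I) = 5, so the eigenspace has dimension 6 - 5 = 1: the geometric multiplicity is 1.

Since 1 < 2, A is not diagonalizable.

algebraic multiplicity 2, geometric multiplicity 1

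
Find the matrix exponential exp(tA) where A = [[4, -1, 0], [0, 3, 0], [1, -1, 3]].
e^{tA} = [[e^{4*t}, (1 - e^{t})*e^{3*t}, 0], [0, e^{3*t}, 0], [(e^{t} - 1)*e^{3*t}, (1 - e^{t})*e^{3*t}, e^{3*t}]]

A has Jordan form J = [[3, 0, 0], [0, 3, 0], [0, 0, 4]] with A = PJP^{-1}, so e^{tA} = P e^{tJ} P^{-1}.

For a Jordan block J_k(λ), e^{tJ_k(λ)} = e^{λt} · (I + tN + t^2 N^2/2! + ... + t^{k-1} N^{k-1}/(k-1)!) where N is the nilpotent superdiagonal part.

Assembling the blocks and conjugating back gives the entries of e^{tA} as shown above.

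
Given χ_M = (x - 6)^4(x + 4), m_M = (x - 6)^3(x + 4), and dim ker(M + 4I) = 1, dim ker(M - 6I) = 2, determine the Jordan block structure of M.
λ = -4: algebraic multiplicity 1 (exponent in χ_M), largest block size 1 (exponent in m_M), 1 block (geometric multiplicity). This forces block sizes [1].
λ = 6: algebraic multiplicity 4 (exponent in χ_M), largest block size 3 (exponent in m_M), 2 blocks (geometric multiplicity). These force block sizes [3, 1].

Jordan blocks: (-4, 1), (6, 3), (6, 1)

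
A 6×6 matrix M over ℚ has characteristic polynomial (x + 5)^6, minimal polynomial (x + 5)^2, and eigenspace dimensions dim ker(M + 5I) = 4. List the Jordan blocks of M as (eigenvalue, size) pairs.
Jordan blocks: (-5, 2), (-5, 2), (-5, 1), (-5, 1)

λ = -5: algebraic multiplicity 6 (exponent in χ_M), largest block size 2 (exponent in m_M), 4 blocks (geometric multiplicity). These force block sizes [2, 2, 1, 1].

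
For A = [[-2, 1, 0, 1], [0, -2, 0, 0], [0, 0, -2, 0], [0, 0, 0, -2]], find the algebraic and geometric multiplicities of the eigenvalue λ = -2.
The characteristic polynomial is (x + 2)^4, so the factor x + 2 appears with exponent 4: the algebraic multiplicity is 4.

rank(A + 2I) = 1, so the eigenspace has dimension 4 - 1 = 3: the geometric multiplicity is 3.

Since 3 < 4, A is not diagonalizable.

algebraic multiplicity 4, geometric multiplicity 3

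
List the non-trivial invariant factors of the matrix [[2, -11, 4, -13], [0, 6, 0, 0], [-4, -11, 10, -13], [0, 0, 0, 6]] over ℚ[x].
The Jordan structure of A has elementary divisors (x - 6)^2, (x - 6), (x - 6). Arranging the block sizes at each eigenvalue in decreasing order and taking row products gives the invariant factors.

Invariant factors (smallest first, each dividing the next): x - 6, x - 6, (x - 6)^2.

Check: the last factor (x - 6)^2 is the minimal polynomial, and the product (x - 6)^4 is the characteristic polynomial.

x - 6, x - 6, (x - 6)^2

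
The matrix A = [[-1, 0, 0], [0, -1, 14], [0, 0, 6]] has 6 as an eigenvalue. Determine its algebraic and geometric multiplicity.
The characteristic polynomial is (x - 6)(x + 1)^2, so the factor x - 6 appears with exponent 1: the algebraic multiplicity is 1.

rank(A - 6I) = 2, so the eigenspace has dimension 3 - 2 = 1: the geometric multiplicity is 1.

algebraic multiplicity 1, geometric multiplicity 1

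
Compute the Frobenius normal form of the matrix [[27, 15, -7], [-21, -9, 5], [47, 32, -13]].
R = [[0, 0, 12], [1, 0, -7], [0, 1, 5]]

The invariant factors of A (the non-unit diagonal entries of the Smith normal form of xI - A over ℚ[x]) are (x - 4)(x^2 - x + 3), each dividing the next. The characteristic polynomial is their product, (x - 4)(x^2 - x + 3).

The rational canonical form is the block-diagonal matrix of companion matrices C(f_i):
R = [[0, 0, 12], [1, 0, -7], [0, 1, 5]].

Note the characteristic polynomial does not split into linear factors over ℚ, so A has no Jordan form over ℚ; the rational canonical form exists over any field.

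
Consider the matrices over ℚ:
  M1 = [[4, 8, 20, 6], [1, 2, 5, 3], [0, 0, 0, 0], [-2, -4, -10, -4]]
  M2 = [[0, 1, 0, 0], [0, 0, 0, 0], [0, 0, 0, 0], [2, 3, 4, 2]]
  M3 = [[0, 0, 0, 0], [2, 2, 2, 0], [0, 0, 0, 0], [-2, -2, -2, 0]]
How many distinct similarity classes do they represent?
Characteristic polynomials: χ_{M1} = x^3(x - 2), χ_{M2} = x^3(x - 2), χ_{M3} = x^3(x - 2).

{M1, M2}: invariant factors x, x^2(x - 2).

{M3}: invariant factors x, x, x(x - 2).

Matrices are similar if and only if their invariant-factor lists agree; the partition into similarity classes is {M1, M2}, {M3}.

2 classes: {M1, M2}, {M3}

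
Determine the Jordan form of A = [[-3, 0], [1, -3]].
The characteristic polynomial is det(xI - A) = (x + 3)^2, so the eigenvalues are -3 (algebraic multiplicity 2).

For λ = -3: rank(A + 3I) = 1, rank((A + 3I)^2) = 0. The eigenspace has dimension 2 - 1 = 1, so there is 1 Jordan block; the rank sequence gives block sizes [2].

Assembling the blocks gives the Jordan form J above.

J = [[-3, 1], [0, -3]]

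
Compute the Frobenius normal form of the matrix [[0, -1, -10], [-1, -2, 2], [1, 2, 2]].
R = [[0, 0, -4], [1, 0, -1], [0, 1, 0]]

The invariant factors of A (the non-unit diagonal entries of the Smith normal form of xI - A over ℚ[x]) are x^3 + x + 4, each dividing the next. The characteristic polynomial is their product, x^3 + x + 4.

The rational canonical form is the block-diagonal matrix of companion matrices C(f_i):
R = [[0, 0, -4], [1, 0, -1], [0, 1, 0]].

Note the characteristic polynomial does not split into linear factors over ℚ, so A has no Jordan form over ℚ; the rational canonical form exists over any field.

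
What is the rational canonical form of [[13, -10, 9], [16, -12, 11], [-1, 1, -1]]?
The invariant factors of A (the non-unit diagonal entries of the Smith normal form of xI - A over ℚ[x]) are x^3 + x + 1, each dividing the next. The characteristic polynomial is their product, x^3 + x + 1.

The rational canonical form is the block-diagonal matrix of companion matrices C(f_i):
R = [[0, 0, -1], [1, 0, -1], [0, 1, 0]].

Note the characteristic polynomial does not split into linear factors over ℚ, so A has no Jordan form over ℚ; the rational canonical form exists over any field.

R = [[0, 0, -1], [1, 0, -1], [0, 1, 0]]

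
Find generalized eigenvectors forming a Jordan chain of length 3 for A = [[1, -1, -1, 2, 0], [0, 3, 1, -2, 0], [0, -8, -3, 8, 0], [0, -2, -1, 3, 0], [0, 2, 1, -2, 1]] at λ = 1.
v_1 = [[0, 1, 1, 1, 2]]^T, v_2 = [[0, 1, -4, -1, 1]]^T, v_3 = [[1, 0, 0, 0, 0]]^T

We seek v_1 ∈ ker((A - I)^3) \ ker((A - I)^2), then set v_{i+1} = (A - I) v_i.

One such chain is v_1 = [[0, 1, 1, 1, 2]]^T, v_2 = [[0, 1, -4, -1, 1]]^T, v_3 = [[1, 0, 0, 0, 0]]^T. Check: (A - I) v_3 = [[0, 0, 0, 0, 0]]^T = 0.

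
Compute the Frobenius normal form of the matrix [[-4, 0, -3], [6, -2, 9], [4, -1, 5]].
R = [[0, 0, -2], [1, 0, 1], [0, 1, -1]]

The invariant factors of A (the non-unit diagonal entries of the Smith normal form of xI - A over ℚ[x]) are (x + 2)(x^2 - x + 1), each dividing the next. The characteristic polynomial is their product, (x + 2)(x^2 - x + 1).

The rational canonical form is the block-diagonal matrix of companion matrices C(f_i):
R = [[0, 0, -2], [1, 0, 1], [0, 1, -1]].

Note the characteristic polynomial does not split into linear factors over ℚ, so A has no Jordan form over ℚ; the rational canonical form exists over any field.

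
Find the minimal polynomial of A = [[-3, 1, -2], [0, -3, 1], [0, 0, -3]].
The characteristic polynomial factors as (x + 3)^3. The minimal polynomial is ∏(x - λ)^{k_λ} where k_λ is the size of the largest Jordan block at λ.

For λ = -3: rank(A + 3I) = 2, and the largest Jordan block has size 3 (the smallest k with rank((A + 3I)^k) = rank((A + 3I)^(k+1))).

So m_A(x) = (x + 3)^3.

m_A(x) = (x + 3)^3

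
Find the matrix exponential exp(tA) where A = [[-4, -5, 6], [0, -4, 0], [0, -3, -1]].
e^{tA} = [[e^{-4*t}, (t - 2*e^{3*t} + 2)*e^{-4*t}, 2*e^{-t} - 2*e^{-4*t}], [0, e^{-4*t}, 0], [0, (1 - e^{3*t})*e^{-4*t}, e^{-t}]]

A has Jordan form J = [[-4, 1, 0], [0, -4, 0], [0, 0, -1]] with A = PJP^{-1}, so e^{tA} = P e^{tJ} P^{-1}.

For a Jordan block J_k(λ), e^{tJ_k(λ)} = e^{λt} · (I + tN + t^2 N^2/2! + ... + t^{k-1} N^{k-1}/(k-1)!) where N is the nilpotent superdiagonal part.

Assembling the blocks and conjugating back gives the entries of e^{tA} as shown above.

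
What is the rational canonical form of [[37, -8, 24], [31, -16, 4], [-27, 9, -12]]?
R = [[0, 0, -12], [1, 0, -16], [0, 1, 9]]

The invariant factors of A (the non-unit diagonal entries of the Smith normal form of xI - A over ℚ[x]) are (x - 6)(x^2 - 3x - 2), each dividing the next. The characteristic polynomial is their product, (x - 6)(x^2 - 3x - 2).

The rational canonical form is the block-diagonal matrix of companion matrices C(f_i):
R = [[0, 0, -12], [1, 0, -16], [0, 1, 9]].

Note the characteristic polynomial does not split into linear factors over ℚ, so A has no Jordan form over ℚ; the rational canonical form exists over any field.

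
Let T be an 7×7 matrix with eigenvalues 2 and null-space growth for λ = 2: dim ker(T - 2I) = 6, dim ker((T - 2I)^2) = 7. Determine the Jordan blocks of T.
Jordan blocks: (2, 2), (2, 1), (2, 1), (2, 1), (2, 1), (2, 1)

λ = 2: successive nullity increments [6, 1] count blocks of size ≥ k; block sizes are [2, 1, 1, 1, 1, 1].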